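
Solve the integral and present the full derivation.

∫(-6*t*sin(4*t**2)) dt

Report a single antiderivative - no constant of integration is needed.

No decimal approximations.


Step 1. Substitute u = t**2, turning ∫(-6*t*sin(4*t**2)) dt into ∫(-3*sin(4*u)) du: now ∫(-3*sin(4*u)) du.
Step 2. Evaluate the standard form: now 3*cos(4*u)/4.
Step 3. Substitute back u = t**2: now 3*cos(4*t**2)/4.
Answer: 3*cos(4*t**2)/4.


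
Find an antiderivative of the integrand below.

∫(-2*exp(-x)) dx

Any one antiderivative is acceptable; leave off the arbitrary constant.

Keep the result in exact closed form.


Answer: 2*exp(-x).


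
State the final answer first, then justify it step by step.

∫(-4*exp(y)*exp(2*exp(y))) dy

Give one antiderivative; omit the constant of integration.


The answer is -2*exp(2*exp(y)).
Step 1. Substitute u = exp(y), turning ∫(-4*exp(y)*exp(2*exp(y))) dy into ∫(-4*exp(2*u)) du: now ∫(-4*exp(2*u)) du.
Step 2. Evaluate the standard form: now -2*exp(2*u).
Step 3. Substitute back u = exp(y): now -2*exp(2*exp(y)).
Answer: -2*exp(2*exp(y)).


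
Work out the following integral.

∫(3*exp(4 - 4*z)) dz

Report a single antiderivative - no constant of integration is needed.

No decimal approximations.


Answer: -3*exp(4 - 4*z)/4.


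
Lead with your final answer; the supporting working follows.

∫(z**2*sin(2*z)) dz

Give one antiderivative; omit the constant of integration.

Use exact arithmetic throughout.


The answer is -z**2*cos(2*z)/2 + z*sin(2*z)/2 + cos(2*z)/4.
Step 1. Integrate ∫(z**2*sin(2*z)) dz by parts with u = z**2, dv = (sin(2*z)) dz, so v = -cos(2*z)/2: now -z**2*cos(2*z)/2 + ∫(z*cos(2*z)) dz.
Step 2. Integrate ∫(z*cos(2*z)) dz by parts with u = z, dv = (cos(2*z)) dz, so v = sin(2*z)/2: now -z**2*cos(2*z)/2 + z*sin(2*z)/2 + ∫(-sin(2*z)/2) dz.
Step 3. Evaluate the standard form: now -z**2*cos(2*z)/2 + z*sin(2*z)/2 + cos(2*z)/4.
Answer: -z**2*cos(2*z)/2 + z*sin(2*z)/2 + cos(2*z)/4.


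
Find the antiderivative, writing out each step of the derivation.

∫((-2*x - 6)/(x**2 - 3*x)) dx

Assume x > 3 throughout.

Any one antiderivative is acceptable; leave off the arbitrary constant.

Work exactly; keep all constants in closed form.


Step 1. Decompose ∫((-2*x - 6)/(x**2 - 3*x)) dx by partial fractions, (-2*x - 6)/(x**2 - 3*x) = -4/(x - 3) + 2/x: now ∫(2/x) dx + ∫(-4/(x - 3)) dx.
Step 2. Evaluate the standard form [assuming x > 3]: now -4*log(x - 3) + ∫(2/x) dx.
Step 3. Evaluate the standard form [assuming x > 0]: now 2*log(x) - 4*log(x - 3).
Answer: 2*log(x) - 4*log(x - 3).


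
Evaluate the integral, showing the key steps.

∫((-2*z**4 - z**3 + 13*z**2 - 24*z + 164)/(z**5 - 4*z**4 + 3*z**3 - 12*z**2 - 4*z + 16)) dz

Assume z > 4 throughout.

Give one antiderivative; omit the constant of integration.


Step 1. Decompose ∫((-2*z**4 - z**3 + 13*z**2 - 24*z + 164)/(z**5 - 4*z**4 + 3*z**3 - 12*z**2 - 4*z + 16)) dz by partial fractions, (-2*z**4 - z**3 + 13*z**2 - 24*z + 164)/(z**5 - 4*z**4 + 3*z**3 - 12*z**2 - 4*z + 16) = 4/(z**2 + 4) + 4/(z + 1) - 5/(z - 1) - 1/(z - 4): now ∫(-1/(z - 4)) dz + ∫(-5/(z - 1)) dz + ∫(4/(z + 1)) dz + ∫(4/(z**2 + 4)) dz.
Step 2. Evaluate the standard form [assuming z > 4]: now -log(z - 4) + ∫(-5/(z - 1)) dz + ∫(4/(z + 1)) dz + ∫(4/(z**2 + 4)) dz.
Step 3. Evaluate the standard form [assuming z > -1]: now -log(z - 4) + 4*log(z + 1) + ∫(-5/(z - 1)) dz + ∫(4/(z**2 + 4)) dz.
Step 4. Evaluate the standard form [assuming z > 1]: now -log(z - 4) - 5*log(z - 1) + 4*log(z + 1) + ∫(4/(z**2 + 4)) dz.
Step 5. Evaluate the standard form: now -log(z - 4) - 5*log(z - 1) + 4*log(z + 1) + 2*atan(z/2).
Answer: -log(z - 4) - 5*log(z - 1) + 4*log(z + 1) + 2*atan(z/2).


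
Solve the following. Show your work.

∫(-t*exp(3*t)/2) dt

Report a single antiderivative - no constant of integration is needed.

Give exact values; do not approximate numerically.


Step 1. Integrate ∫(-t*exp(3*t)/2) dt by parts with u = t, dv = (-exp(3*t)/2) dt, so v = -exp(3*t)/6: now -t*exp(3*t)/6 + ∫(exp(3*t)/6) dt.
Step 2. Evaluate the standard form: now -t*exp(3*t)/6 + exp(3*t)/18.
Answer: -t*exp(3*t)/6 + exp(3*t)/18.


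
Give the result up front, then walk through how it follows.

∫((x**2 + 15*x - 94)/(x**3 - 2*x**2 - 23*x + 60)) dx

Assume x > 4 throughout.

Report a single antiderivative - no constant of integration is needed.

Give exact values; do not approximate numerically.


The answer is -2*log(x - 4) + 5*log(x - 3) - 2*log(x + 5).
Step 1. Decompose ∫((x**2 + 15*x - 94)/(x**3 - 2*x**2 - 23*x + 60)) dx by partial fractions, (x**2 + 15*x - 94)/(x**3 - 2*x**2 - 23*x + 60) = -2/(x + 5) + 5/(x - 3) - 2/(x - 4): now ∫(-2/(x - 4)) dx + ∫(5/(x - 3)) dx + ∫(-2/(x + 5)) dx.
Step 2. Evaluate the standard form [assuming x > 3]: now 5*log(x - 3) + ∫(-2/(x - 4)) dx + ∫(-2/(x + 5)) dx.
Step 3. Evaluate the standard form [assuming x > 4]: now -2*log(x - 4) + 5*log(x - 3) + ∫(-2/(x + 5)) dx.
Step 4. Evaluate the standard form [assuming x > -5]: now -2*log(x - 4) + 5*log(x - 3) - 2*log(x + 5).
Answer: -2*log(x - 4) + 5*log(x - 3) - 2*log(x + 5).


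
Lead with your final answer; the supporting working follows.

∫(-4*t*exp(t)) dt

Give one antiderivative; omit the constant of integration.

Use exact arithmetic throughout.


The answer is -4*t*exp(t) + 4*exp(t).
Step 1. Integrate ∫(-4*t*exp(t)) dt by parts with u = t, dv = (-4*exp(t)) dt, so v = -4*exp(t): now -4*t*exp(t) + ∫(4*exp(t)) dt.
Step 2. Evaluate the standard form: now -4*t*exp(t) + 4*exp(t).
Answer: -4*t*exp(t) + 4*exp(t).


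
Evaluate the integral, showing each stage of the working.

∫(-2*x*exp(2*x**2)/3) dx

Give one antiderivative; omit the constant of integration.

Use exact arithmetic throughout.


Step 1. Substitute u = x**2, turning ∫(-2*x*exp(2*x**2)/3) dx into ∫(-exp(2*u)/3) du: now ∫(-exp(2*u)/3) du.
Step 2. Evaluate the standard form: now -exp(2*u)/6.
Step 3. Substitute back u = x**2: now -exp(2*x**2)/6.
Answer: -exp(2*x**2)/6.


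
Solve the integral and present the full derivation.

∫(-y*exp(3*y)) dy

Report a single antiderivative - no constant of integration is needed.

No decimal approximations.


Step 1. Integrate ∫(-y*exp(3*y)) dy by parts with u = y, dv = (-exp(3*y)) dy, so v = -exp(3*y)/3: now -y*exp(3*y)/3 + ∫(exp(3*y)/3) dy.
Step 2. Evaluate the standard form: now -y*exp(3*y)/3 + exp(3*y)/9.
Answer: -y*exp(3*y)/3 + exp(3*y)/9.


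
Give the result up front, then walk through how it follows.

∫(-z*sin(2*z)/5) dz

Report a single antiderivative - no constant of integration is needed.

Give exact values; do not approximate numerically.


The answer is z*cos(2*z)/10 - sin(2*z)/20.
Step 1. Integrate ∫(-z*sin(2*z)/5) dz by parts with u = z, dv = (-sin(2*z)/5) dz, so v = cos(2*z)/10: now z*cos(2*z)/10 + ∫(-cos(2*z)/10) dz.
Step 2. Evaluate the standard form: now z*cos(2*z)/10 - sin(2*z)/20.
Answer: z*cos(2*z)/10 - sin(2*z)/20.


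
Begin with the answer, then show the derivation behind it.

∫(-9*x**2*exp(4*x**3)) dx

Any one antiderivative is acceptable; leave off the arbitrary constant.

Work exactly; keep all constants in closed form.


The answer is -3*exp(4*x**3)/4.
Step 1. Substitute u = x**3, turning ∫(-9*x**2*exp(4*x**3)) dx into ∫(-3*exp(4*u)) du: now ∫(-3*exp(4*u)) du.
Step 2. Evaluate the standard form: now -3*exp(4*u)/4.
Step 3. Substitute back u = x**3: now -3*exp(4*x**3)/4.
Answer: -3*exp(4*x**3)/4.


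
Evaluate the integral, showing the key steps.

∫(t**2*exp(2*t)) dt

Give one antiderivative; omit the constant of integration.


Step 1. Integrate ∫(t**2*exp(2*t)) dt by parts with u = t**2, dv = (exp(2*t)) dt, so v = exp(2*t)/2: now t**2*exp(2*t)/2 + ∫(-t*exp(2*t)) dt.
Step 2. Integrate ∫(-t*exp(2*t)) dt by parts with u = t, dv = (-exp(2*t)) dt, so v = -exp(2*t)/2: now t**2*exp(2*t)/2 - t*exp(2*t)/2 + ∫(exp(2*t)/2) dt.
Step 3. Evaluate the standard form: now t**2*exp(2*t)/2 - t*exp(2*t)/2 + exp(2*t)/4.
Answer: t**2*exp(2*t)/2 - t*exp(2*t)/2 + exp(2*t)/4.


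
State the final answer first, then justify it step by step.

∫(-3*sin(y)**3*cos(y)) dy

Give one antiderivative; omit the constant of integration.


The answer is -3*sin(y)**4/4.
Step 1. Substitute u = sin(y), turning ∫(-3*sin(y)**3*cos(y)) dy into ∫(-3*u**3) du: now ∫(-3*u**3) du.
Step 2. Evaluate the standard form: now -3*u**4/4.
Step 3. Substitute back u = sin(y): now -3*sin(y)**4/4.
Answer: -3*sin(y)**4/4.


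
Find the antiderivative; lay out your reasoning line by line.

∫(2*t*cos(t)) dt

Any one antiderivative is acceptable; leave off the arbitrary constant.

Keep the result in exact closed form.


Step 1. Integrate ∫(2*t*cos(t)) dt by parts with u = t, dv = (2*cos(t)) dt, so v = 2*sin(t): now 2*t*sin(t) + ∫(-2*sin(t)) dt.
Step 2. Evaluate the standard form: now 2*t*sin(t) + 2*cos(t).
Answer: 2*t*sin(t) + 2*cos(t).


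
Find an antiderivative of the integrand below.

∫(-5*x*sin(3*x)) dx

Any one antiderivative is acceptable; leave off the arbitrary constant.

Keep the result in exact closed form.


Answer: 5*x*cos(3*x)/3 - 5*sin(3*x)/9.


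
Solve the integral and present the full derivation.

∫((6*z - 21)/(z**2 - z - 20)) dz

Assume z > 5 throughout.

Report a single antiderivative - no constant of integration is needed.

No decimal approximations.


Step 1. Decompose ∫((6*z - 21)/(z**2 - z - 20)) dz by partial fractions, (6*z - 21)/(z**2 - z - 20) = 5/(z + 4) + 1/(z - 5): now ∫(1/(z - 5)) dz + ∫(5/(z + 4)) dz.
Step 2. Evaluate the standard form [assuming z > -4]: now 5*log(z + 4) + ∫(1/(z - 5)) dz.
Step 3. Evaluate the standard form [assuming z > 5]: now log(z - 5) + 5*log(z + 4).
Answer: log(z - 5) + 5*log(z + 4).


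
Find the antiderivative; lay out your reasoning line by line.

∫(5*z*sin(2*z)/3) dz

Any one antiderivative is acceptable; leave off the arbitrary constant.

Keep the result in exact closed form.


Step 1. Integrate ∫(5*z*sin(2*z)/3) dz by parts with u = z, dv = (5*sin(2*z)/3) dz, so v = -5*cos(2*z)/6: now -5*z*cos(2*z)/6 + ∫(5*cos(2*z)/6) dz.
Step 2. Evaluate the standard form: now -5*z*cos(2*z)/6 + 5*sin(2*z)/12.
Answer: -5*z*cos(2*z)/6 + 5*sin(2*z)/12.


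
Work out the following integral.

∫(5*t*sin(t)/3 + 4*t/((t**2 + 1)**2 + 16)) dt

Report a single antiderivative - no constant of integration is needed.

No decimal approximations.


Answer: -5*t*cos(t)/3 + 5*sin(t)/3 + atan(t**2/4 + 1/4)/2.


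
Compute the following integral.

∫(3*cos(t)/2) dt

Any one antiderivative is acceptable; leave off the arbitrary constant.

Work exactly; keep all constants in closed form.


Answer: 3*sin(t)/2.


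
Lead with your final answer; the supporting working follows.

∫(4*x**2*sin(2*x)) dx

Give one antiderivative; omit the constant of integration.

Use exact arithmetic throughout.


The answer is -2*x**2*cos(2*x) + 2*x*sin(2*x) + cos(2*x).
Step 1. Integrate ∫(4*x**2*sin(2*x)) dx by parts with u = x**2, dv = (4*sin(2*x)) dx, so v = -2*cos(2*x): now -2*x**2*cos(2*x) + ∫(4*x*cos(2*x)) dx.
Step 2. Integrate ∫(4*x*cos(2*x)) dx by parts with u = x, dv = (4*cos(2*x)) dx, so v = 2*sin(2*x): now -2*x**2*cos(2*x) + 2*x*sin(2*x) + ∫(-2*sin(2*x)) dx.
Step 3. Evaluate the standard form: now -2*x**2*cos(2*x) + 2*x*sin(2*x) + cos(2*x).
Answer: -2*x**2*cos(2*x) + 2*x*sin(2*x) + cos(2*x).


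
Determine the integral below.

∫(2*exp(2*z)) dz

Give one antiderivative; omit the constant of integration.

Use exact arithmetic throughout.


Answer: exp(2*z).


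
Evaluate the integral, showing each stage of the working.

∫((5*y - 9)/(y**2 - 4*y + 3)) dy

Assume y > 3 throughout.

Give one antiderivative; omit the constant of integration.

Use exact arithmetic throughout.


Step 1. Decompose ∫((5*y - 9)/(y**2 - 4*y + 3)) dy by partial fractions, (5*y - 9)/(y**2 - 4*y + 3) = 2/(y - 1) + 3/(y - 3): now ∫(3/(y - 3)) dy + ∫(2/(y - 1)) dy.
Step 2. Evaluate the standard form [assuming y > 3]: now 3*log(y - 3) + ∫(2/(y - 1)) dy.
Step 3. Evaluate the standard form [assuming y > 1]: now 3*log(y - 3) + 2*log(y - 1).
Answer: 3*log(y - 3) + 2*log(y - 1).


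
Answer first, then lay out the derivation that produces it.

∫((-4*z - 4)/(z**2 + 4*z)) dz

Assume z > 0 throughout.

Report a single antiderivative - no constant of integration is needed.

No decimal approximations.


The answer is -log(z) - 3*log(z + 4).
Step 1. Decompose ∫((-4*z - 4)/(z**2 + 4*z)) dz by partial fractions, (-4*z - 4)/(z**2 + 4*z) = -3/(z + 4) - 1/z: now ∫(-1/z) dz + ∫(-3/(z + 4)) dz.
Step 2. Evaluate the standard form [assuming z > -4]: now -3*log(z + 4) + ∫(-1/z) dz.
Step 3. Evaluate the standard form [assuming z > 0]: now -log(z) - 3*log(z + 4).
Answer: -log(z) - 3*log(z + 4).


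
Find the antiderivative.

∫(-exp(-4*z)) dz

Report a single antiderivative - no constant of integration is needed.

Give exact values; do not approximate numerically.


Answer: exp(-4*z)/4.


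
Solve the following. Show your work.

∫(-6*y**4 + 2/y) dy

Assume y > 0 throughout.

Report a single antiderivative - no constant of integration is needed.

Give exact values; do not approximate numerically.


Step 1. Rewrite: now ∫(2/y) dy + ∫(-6*y**4) dy.
Step 2. Evaluate the standard form: now -6*y**5/5 + ∫(2/y) dy.
Step 3. Evaluate the standard form [assuming y > 0]: now -6*y**5/5 + 2*log(y).
Answer: -6*y**5/5 + 2*log(y).


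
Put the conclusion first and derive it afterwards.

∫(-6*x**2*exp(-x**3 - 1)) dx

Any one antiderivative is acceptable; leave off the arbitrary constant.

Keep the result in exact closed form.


The answer is 2*exp(-x**3 - 1).
Step 1. Substitute u = x**3 + 1, turning ∫(-6*x**2*exp(-x**3 - 1)) dx into ∫(-2*exp(-u)) du: now ∫(-2*exp(-u)) du.
Step 2. Evaluate the standard form: now 2*exp(-u).
Step 3. Substitute back u = x**3 + 1: now 2*exp(-x**3 - 1).
Answer: 2*exp(-x**3 - 1).


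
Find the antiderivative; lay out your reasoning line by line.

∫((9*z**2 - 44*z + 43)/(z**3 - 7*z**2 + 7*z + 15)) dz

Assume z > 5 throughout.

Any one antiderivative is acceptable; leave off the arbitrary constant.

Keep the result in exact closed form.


Step 1. Decompose ∫((9*z**2 - 44*z + 43)/(z**3 - 7*z**2 + 7*z + 15)) dz by partial fractions, (9*z**2 - 44*z + 43)/(z**3 - 7*z**2 + 7*z + 15) = 4/(z + 1) + 1/(z - 3) + 4/(z - 5): now ∫(4/(z - 5)) dz + ∫(1/(z - 3)) dz + ∫(4/(z + 1)) dz.
Step 2. Evaluate the standard form [assuming z > 3]: now log(z - 3) + ∫(4/(z - 5)) dz + ∫(4/(z + 1)) dz.
Step 3. Evaluate the standard form [assuming z > -1]: now log(z - 3) + 4*log(z + 1) + ∫(4/(z - 5)) dz.
Step 4. Evaluate the standard form [assuming z > 5]: now 4*log(z - 5) + log(z - 3) + 4*log(z + 1).
Answer: 4*log(z - 5) + log(z - 3) + 4*log(z + 1).


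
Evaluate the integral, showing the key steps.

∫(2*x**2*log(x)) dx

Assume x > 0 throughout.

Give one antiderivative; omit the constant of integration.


Step 1. Integrate ∫(2*x**2*log(x)) dx by parts with u = log(x), dv = (2*x**2) dx, so v = 2*x**3/3 [assuming x > 0]: now 2*x**3*log(x)/3 + ∫(-2*x**2/3) dx.
Step 2. Evaluate the standard form: now 2*x**3*log(x)/3 - 2*x**3/9.
Answer: 2*x**3*log(x)/3 - 2*x**3/9.


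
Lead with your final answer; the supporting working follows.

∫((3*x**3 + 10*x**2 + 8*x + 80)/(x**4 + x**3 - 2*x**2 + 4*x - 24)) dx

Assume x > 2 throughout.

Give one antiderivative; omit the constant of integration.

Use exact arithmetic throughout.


The answer is 4*log(x - 2) - log(x + 3) - 2*atan(x/2).
Step 1. Decompose ∫((3*x**3 + 10*x**2 + 8*x + 80)/(x**4 + x**3 - 2*x**2 + 4*x - 24)) dx by partial fractions, (3*x**3 + 10*x**2 + 8*x + 80)/(x**4 + x**3 - 2*x**2 + 4*x - 24) = -4/(x**2 + 4) - 1/(x + 3) + 4/(x - 2): now ∫(4/(x - 2)) dx + ∫(-1/(x + 3)) dx + ∫(-4/(x**2 + 4)) dx.
Step 2. Evaluate the standard form [assuming x > -3]: now -log(x + 3) + ∫(4/(x - 2)) dx + ∫(-4/(x**2 + 4)) dx.
Step 3. Evaluate the standard form [assuming x > 2]: now 4*log(x - 2) - log(x + 3) + ∫(-4/(x**2 + 4)) dx.
Step 4. Evaluate the standard form: now 4*log(x - 2) - log(x + 3) - 2*atan(x/2).
Answer: 4*log(x - 2) - log(x + 3) - 2*atan(x/2).


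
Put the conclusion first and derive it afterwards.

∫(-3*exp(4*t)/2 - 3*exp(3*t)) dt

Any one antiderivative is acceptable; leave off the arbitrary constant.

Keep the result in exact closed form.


The answer is -3*exp(4*t)/8 - exp(3*t).
Step 1. Rewrite: now ∫(-3*exp(3*t)) dt + ∫(-3*exp(4*t)/2) dt.
Step 2. Evaluate the standard form: now -3*exp(4*t)/8 + ∫(-3*exp(3*t)) dt.
Step 3. Evaluate the standard form: now -3*exp(4*t)/8 - exp(3*t).
Answer: -3*exp(4*t)/8 - exp(3*t).


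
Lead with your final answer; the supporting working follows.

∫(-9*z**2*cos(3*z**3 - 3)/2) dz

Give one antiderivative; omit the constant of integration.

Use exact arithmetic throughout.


The answer is -sin(3*z**3 - 3)/2.
Step 1. Substitute u = z**3 - 1, turning ∫(-9*z**2*cos(3*z**3 - 3)/2) dz into ∫(-3*cos(3*u)/2) du: now ∫(-3*cos(3*u)/2) du.
Step 2. Evaluate the standard form: now -sin(3*u)/2.
Step 3. Substitute back u = z**3 - 1: now -sin(3*z**3 - 3)/2.
Answer: -sin(3*z**3 - 3)/2.


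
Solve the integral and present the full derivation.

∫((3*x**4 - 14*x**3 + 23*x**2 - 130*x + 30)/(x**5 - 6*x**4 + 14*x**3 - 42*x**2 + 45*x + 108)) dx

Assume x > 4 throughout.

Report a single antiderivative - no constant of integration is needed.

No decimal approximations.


Step 1. Decompose ∫((3*x**4 - 14*x**3 + 23*x**2 - 130*x + 30)/(x**5 - 6*x**4 + 14*x**3 - 42*x**2 + 45*x + 108)) dx by partial fractions, (3*x**4 - 14*x**3 + 23*x**2 - 130*x + 30)/(x**5 - 6*x**4 + 14*x**3 - 42*x**2 + 45*x + 108) = 1/(x**2 + 9) + 1/(x + 1) + 4/(x - 3) - 2/(x - 4): now ∫(-2/(x - 4)) dx + ∫(4/(x - 3)) dx + ∫(1/(x + 1)) dx + ∫(1/(x**2 + 9)) dx.
Step 2. Evaluate the standard form [assuming x > -1]: now log(x + 1) + ∫(-2/(x - 4)) dx + ∫(4/(x - 3)) dx + ∫(1/(x**2 + 9)) dx.
Step 3. Evaluate the standard form [assuming x > 4]: now -2*log(x - 4) + log(x + 1) + ∫(4/(x - 3)) dx + ∫(1/(x**2 + 9)) dx.
Step 4. Evaluate the standard form [assuming x > 3]: now -2*log(x - 4) + 4*log(x - 3) + log(x + 1) + ∫(1/(x**2 + 9)) dx.
Step 5. Evaluate the standard form: now -2*log(x - 4) + 4*log(x - 3) + log(x + 1) + atan(x/3)/3.
Answer: -2*log(x - 4) + 4*log(x - 3) + log(x + 1) + atan(x/3)/3.


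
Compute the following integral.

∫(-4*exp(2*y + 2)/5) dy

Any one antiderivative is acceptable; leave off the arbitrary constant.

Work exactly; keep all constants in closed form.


Answer: -2*exp(2*y + 2)/5.


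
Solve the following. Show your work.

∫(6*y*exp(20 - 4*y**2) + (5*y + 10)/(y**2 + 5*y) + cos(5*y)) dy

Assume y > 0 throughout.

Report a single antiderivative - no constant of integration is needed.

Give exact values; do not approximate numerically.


Step 1. Rewrite: now ∫(6*y*exp(20 - 4*y**2)) dy + ∫((5*y + 10)/(y**2 + 5*y)) dy + ∫(cos(5*y)) dy.
Step 2. Substitute u = y**2 - 5, turning ∫(6*y*exp(20 - 4*y**2)) dy into ∫(3*exp(-4*u)) du: now ∫((5*y + 10)/(y**2 + 5*y)) dy + ∫(3*exp(-4*u)) du + ∫(cos(5*y)) dy.
Step 3. Evaluate the standard form: now ∫((5*y + 10)/(y**2 + 5*y)) dy + ∫(cos(5*y)) dy - 3*exp(-4*u)/4.
Step 4. Substitute back u = y**2 - 5: now -3*exp(20 - 4*y**2)/4 + ∫((5*y + 10)/(y**2 + 5*y)) dy + ∫(cos(5*y)) dy.
Step 5. Evaluate the standard form: now -3*exp(20 - 4*y**2)/4 + sin(5*y)/5 + ∫((5*y + 10)/(y**2 + 5*y)) dy.
Step 6. Decompose ∫((5*y + 10)/(y**2 + 5*y)) dy by partial fractions, (5*y + 10)/(y**2 + 5*y) = 3/(y + 5) + 2/y: now -3*exp(20 - 4*y**2)/4 + sin(5*y)/5 + ∫(2/y) dy + ∫(3/(y + 5)) dy.
Step 7. Evaluate the standard form [assuming y > 0]: now -3*exp(20 - 4*y**2)/4 + 2*log(y) + sin(5*y)/5 + ∫(3/(y + 5)) dy.
Step 8. Evaluate the standard form [assuming y > -5]: now -3*exp(20 - 4*y**2)/4 + 2*log(y) + 3*log(y + 5) + sin(5*y)/5.
Answer: -3*exp(20 - 4*y**2)/4 + 2*log(y) + 3*log(y + 5) + sin(5*y)/5.


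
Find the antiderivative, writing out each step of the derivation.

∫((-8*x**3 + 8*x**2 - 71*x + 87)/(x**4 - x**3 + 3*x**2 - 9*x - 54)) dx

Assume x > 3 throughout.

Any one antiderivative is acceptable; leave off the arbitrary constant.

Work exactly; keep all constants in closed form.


Step 1. Decompose ∫((-8*x**3 + 8*x**2 - 71*x + 87)/(x**4 - x**3 + 3*x**2 - 9*x - 54)) dx by partial fractions, (-8*x**3 + 8*x**2 - 71*x + 87)/(x**4 - x**3 + 3*x**2 - 9*x - 54) = -1/(x**2 + 9) - 5/(x + 2) - 3/(x - 3): now ∫(-3/(x - 3)) dx + ∫(-5/(x + 2)) dx + ∫(-1/(x**2 + 9)) dx.
Step 2. Evaluate the standard form [assuming x > 3]: now -3*log(x - 3) + ∫(-5/(x + 2)) dx + ∫(-1/(x**2 + 9)) dx.
Step 3. Evaluate the standard form [assuming x > -2]: now -3*log(x - 3) - 5*log(x + 2) + ∫(-1/(x**2 + 9)) dx.
Step 4. Evaluate the standard form: now -3*log(x - 3) - 5*log(x + 2) - atan(x/3)/3.
Answer: -3*log(x - 3) - 5*log(x + 2) - atan(x/3)/3.


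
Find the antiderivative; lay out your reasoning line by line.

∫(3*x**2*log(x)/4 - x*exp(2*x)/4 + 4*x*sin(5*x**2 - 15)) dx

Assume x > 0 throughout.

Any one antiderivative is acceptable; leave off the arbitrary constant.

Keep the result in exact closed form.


Step 1. Rewrite: now ∫(-x*exp(2*x)/4) dx + ∫(4*x*sin(5*x**2 - 15)) dx + ∫(3*x**2*log(x)/4) dx.
Step 2. Integrate ∫(-x*exp(2*x)/4) dx by parts with u = x, dv = (-exp(2*x)/4) dx, so v = -exp(2*x)/8: now -x*exp(2*x)/8 + ∫(4*x*sin(5*x**2 - 15)) dx + ∫(3*x**2*log(x)/4) dx + ∫(exp(2*x)/8) dx.
Step 3. Evaluate the standard form: now -x*exp(2*x)/8 + exp(2*x)/16 + ∫(4*x*sin(5*x**2 - 15)) dx + ∫(3*x**2*log(x)/4) dx.
Step 4. Substitute u = x**2 - 3, turning ∫(4*x*sin(5*x**2 - 15)) dx into ∫(2*sin(5*u)) du: now -x*exp(2*x)/8 + exp(2*x)/16 + ∫(3*x**2*log(x)/4) dx + ∫(2*sin(5*u)) du.
Step 5. Evaluate the standard form: now -x*exp(2*x)/8 + exp(2*x)/16 - 2*cos(5*u)/5 + ∫(3*x**2*log(x)/4) dx.
Step 6. Substitute back u = x**2 - 3: now -x*exp(2*x)/8 + exp(2*x)/16 - 2*cos(5*x**2 - 15)/5 + ∫(3*x**2*log(x)/4) dx.
Step 7. Integrate ∫(3*x**2*log(x)/4) dx by parts with u = log(x), dv = (3*x**2/4) dx, so v = x**3/4 [assuming x > 0]: now x**3*log(x)/4 - x*exp(2*x)/8 + exp(2*x)/16 - 2*cos(5*x**2 - 15)/5 + ∫(-x**2/4) dx.
Step 8. Evaluate the standard form: now x**3*log(x)/4 - x**3/12 - x*exp(2*x)/8 + exp(2*x)/16 - 2*cos(5*x**2 - 15)/5.
Answer: x**3*log(x)/4 - x**3/12 - x*exp(2*x)/8 + exp(2*x)/16 - 2*cos(5*x**2 - 15)/5.


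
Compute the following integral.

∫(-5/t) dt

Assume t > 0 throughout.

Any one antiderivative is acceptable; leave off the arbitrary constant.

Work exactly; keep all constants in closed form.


Answer: -5*log(t).


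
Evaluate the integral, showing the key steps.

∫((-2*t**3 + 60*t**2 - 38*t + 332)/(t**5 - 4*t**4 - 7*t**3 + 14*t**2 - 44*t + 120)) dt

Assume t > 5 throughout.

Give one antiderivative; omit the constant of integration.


Step 1. Decompose ∫((-2*t**3 + 60*t**2 - 38*t + 332)/(t**5 - 4*t**4 - 7*t**3 + 14*t**2 - 44*t + 120)) dt by partial fractions, (-2*t**3 + 60*t**2 - 38*t + 332)/(t**5 - 4*t**4 - 7*t**3 + 14*t**2 - 44*t + 120) = 2/(t**2 + 4) + 2/(t + 3) - 4/(t - 2) + 2/(t - 5): now ∫(2/(t - 5)) dt + ∫(-4/(t - 2)) dt + ∫(2/(t + 3)) dt + ∫(2/(t**2 + 4)) dt.
Step 2. Evaluate the standard form [assuming t > -3]: now 2*log(t + 3) + ∫(2/(t - 5)) dt + ∫(-4/(t - 2)) dt + ∫(2/(t**2 + 4)) dt.
Step 3. Evaluate the standard form [assuming t > 2]: now -4*log(t - 2) + 2*log(t + 3) + ∫(2/(t - 5)) dt + ∫(2/(t**2 + 4)) dt.
Step 4. Evaluate the standard form [assuming t > 5]: now 2*log(t - 5) - 4*log(t - 2) + 2*log(t + 3) + ∫(2/(t**2 + 4)) dt.
Step 5. Evaluate the standard form: now 2*log(t - 5) - 4*log(t - 2) + 2*log(t + 3) + atan(t/2).
Answer: 2*log(t - 5) - 4*log(t - 2) + 2*log(t + 3) + atan(t/2).


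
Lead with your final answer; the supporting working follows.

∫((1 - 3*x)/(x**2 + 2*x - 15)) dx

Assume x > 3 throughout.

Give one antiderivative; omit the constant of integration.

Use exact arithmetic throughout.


The answer is -log(x - 3) - 2*log(x + 5).
Step 1. Decompose ∫((1 - 3*x)/(x**2 + 2*x - 15)) dx by partial fractions, (1 - 3*x)/(x**2 + 2*x - 15) = -2/(x + 5) - 1/(x - 3): now ∫(-1/(x - 3)) dx + ∫(-2/(x + 5)) dx.
Step 2. Evaluate the standard form [assuming x > -5]: now -2*log(x + 5) + ∫(-1/(x - 3)) dx.
Step 3. Evaluate the standard form [assuming x > 3]: now -log(x - 3) - 2*log(x + 5).
Answer: -log(x - 3) - 2*log(x + 5).


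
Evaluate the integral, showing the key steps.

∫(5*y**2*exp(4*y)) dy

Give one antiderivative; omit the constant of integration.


Step 1. Integrate ∫(5*y**2*exp(4*y)) dy by parts with u = y**2, dv = (5*exp(4*y)) dy, so v = 5*exp(4*y)/4: now 5*y**2*exp(4*y)/4 + ∫(-5*y*exp(4*y)/2) dy.
Step 2. Integrate ∫(-5*y*exp(4*y)/2) dy by parts with u = y, dv = (-5*exp(4*y)/2) dy, so v = -5*exp(4*y)/8: now 5*y**2*exp(4*y)/4 - 5*y*exp(4*y)/8 + ∫(5*exp(4*y)/8) dy.
Step 3. Evaluate the standard form: now 5*y**2*exp(4*y)/4 - 5*y*exp(4*y)/8 + 5*exp(4*y)/32.
Answer: 5*y**2*exp(4*y)/4 - 5*y*exp(4*y)/8 + 5*exp(4*y)/32.


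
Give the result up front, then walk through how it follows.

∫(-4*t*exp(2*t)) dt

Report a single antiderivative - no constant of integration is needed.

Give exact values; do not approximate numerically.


The answer is -2*t*exp(2*t) + exp(2*t).
Step 1. Integrate ∫(-4*t*exp(2*t)) dt by parts with u = t, dv = (-4*exp(2*t)) dt, so v = -2*exp(2*t): now -2*t*exp(2*t) + ∫(2*exp(2*t)) dt.
Step 2. Evaluate the standard form: now -2*t*exp(2*t) + exp(2*t).
Answer: -2*t*exp(2*t) + exp(2*t).


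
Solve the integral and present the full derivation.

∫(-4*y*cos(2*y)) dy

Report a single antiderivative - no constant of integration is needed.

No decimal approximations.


Step 1. Integrate ∫(-4*y*cos(2*y)) dy by parts with u = y, dv = (-4*cos(2*y)) dy, so v = -2*sin(2*y): now -2*y*sin(2*y) + ∫(2*sin(2*y)) dy.
Step 2. Evaluate the standard form: now -2*y*sin(2*y) - cos(2*y).
Answer: -2*y*sin(2*y) - cos(2*y).


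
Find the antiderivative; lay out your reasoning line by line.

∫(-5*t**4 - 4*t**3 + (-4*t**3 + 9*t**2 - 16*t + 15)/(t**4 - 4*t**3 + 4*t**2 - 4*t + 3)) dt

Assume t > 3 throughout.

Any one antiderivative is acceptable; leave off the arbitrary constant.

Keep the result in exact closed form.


Step 1. Rewrite: now ∫(-4*t**3) dt + ∫(-5*t**4) dt + ∫((-4*t**3 + 9*t**2 - 16*t + 15)/(t**4 - 4*t**3 + 4*t**2 - 4*t + 3)) dt.
Step 2. Evaluate the standard form: now -t**4 + ∫(-5*t**4) dt + ∫((-4*t**3 + 9*t**2 - 16*t + 15)/(t**4 - 4*t**3 + 4*t**2 - 4*t + 3)) dt.
Step 3. Evaluate the standard form: now -t**5 - t**4 + ∫((-4*t**3 + 9*t**2 - 16*t + 15)/(t**4 - 4*t**3 + 4*t**2 - 4*t + 3)) dt.
Step 4. Decompose ∫((-4*t**3 + 9*t**2 - 16*t + 15)/(t**4 - 4*t**3 + 4*t**2 - 4*t + 3)) dt by partial fractions, (-4*t**3 + 9*t**2 - 16*t + 15)/(t**4 - 4*t**3 + 4*t**2 - 4*t + 3) = 3/(t**2 + 1) - 1/(t - 1) - 3/(t - 3): now -t**5 - t**4 + ∫(-3/(t - 3)) dt + ∫(-1/(t - 1)) dt + ∫(3/(t**2 + 1)) dt.
Step 5. Evaluate the standard form [assuming t > 1]: now -t**5 - t**4 - log(t - 1) + ∫(-3/(t - 3)) dt + ∫(3/(t**2 + 1)) dt.
Step 6. Evaluate the standard form [assuming t > 3]: now -t**5 - t**4 - 3*log(t - 3) - log(t - 1) + ∫(3/(t**2 + 1)) dt.
Step 7. Evaluate the standard form: now -t**5 - t**4 - 3*log(t - 3) - log(t - 1) + 3*atan(t).
Answer: -t**5 - t**4 - 3*log(t - 3) - log(t - 1) + 3*atan(t).


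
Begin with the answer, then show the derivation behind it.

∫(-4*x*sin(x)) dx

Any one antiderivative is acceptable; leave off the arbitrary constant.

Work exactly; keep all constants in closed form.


The answer is 4*x*cos(x) - 4*sin(x).
Step 1. Integrate ∫(-4*x*sin(x)) dx by parts with u = x, dv = (-4*sin(x)) dx, so v = 4*cos(x): now 4*x*cos(x) + ∫(-4*cos(x)) dx.
Step 2. Evaluate the standard form: now 4*x*cos(x) - 4*sin(x).
Answer: 4*x*cos(x) - 4*sin(x).


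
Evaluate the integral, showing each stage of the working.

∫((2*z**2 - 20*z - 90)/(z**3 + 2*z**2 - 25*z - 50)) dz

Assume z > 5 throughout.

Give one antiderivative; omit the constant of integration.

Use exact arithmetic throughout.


Step 1. Decompose ∫((2*z**2 - 20*z - 90)/(z**3 + 2*z**2 - 25*z - 50)) dz by partial fractions, (2*z**2 - 20*z - 90)/(z**3 + 2*z**2 - 25*z - 50) = 2/(z + 5) + 2/(z + 2) - 2/(z - 5): now ∫(-2/(z - 5)) dz + ∫(2/(z + 2)) dz + ∫(2/(z + 5)) dz.
Step 2. Evaluate the standard form [assuming z > -2]: now 2*log(z + 2) + ∫(-2/(z - 5)) dz + ∫(2/(z + 5)) dz.
Step 3. Evaluate the standard form [assuming z > 5]: now -2*log(z - 5) + 2*log(z + 2) + ∫(2/(z + 5)) dz.
Step 4. Evaluate the standard form [assuming z > -5]: now -2*log(z - 5) + 2*log(z + 2) + 2*log(z + 5).
Answer: -2*log(z - 5) + 2*log(z + 2) + 2*log(z + 5).


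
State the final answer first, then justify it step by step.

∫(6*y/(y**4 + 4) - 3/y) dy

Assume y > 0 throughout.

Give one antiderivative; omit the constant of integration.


The answer is -3*log(y) + 3*atan(y**2/2)/2.
Step 1. Rewrite: now ∫(-3/y) dy + ∫(6*y/(y**4 + 4)) dy.
Step 2. Substitute u = y**2, turning ∫(6*y/(y**4 + 4)) dy into ∫(3/(u**2 + 4)) du: now ∫(-3/y) dy + ∫(3/(u**2 + 4)) du.
Step 3. Evaluate the standard form: now 3*atan(u/2)/2 + ∫(-3/y) dy.
Step 4. Substitute back u = y**2: now 3*atan(y**2/2)/2 + ∫(-3/y) dy.
Step 5. Evaluate the standard form [assuming y > 0]: now -3*log(y) + 3*atan(y**2/2)/2.
Answer: -3*log(y) + 3*atan(y**2/2)/2.


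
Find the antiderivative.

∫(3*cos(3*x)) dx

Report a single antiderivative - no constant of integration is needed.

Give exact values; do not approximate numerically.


Answer: sin(3*x).


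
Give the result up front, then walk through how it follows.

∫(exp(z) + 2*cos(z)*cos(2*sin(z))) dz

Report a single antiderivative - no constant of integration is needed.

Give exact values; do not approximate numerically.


The answer is exp(z) + sin(2*sin(z)).
Step 1. Rewrite: now ∫(2*cos(z)*cos(2*sin(z))) dz + ∫(exp(z)) dz.
Step 2. Substitute u = sin(z), turning ∫(2*cos(z)*cos(2*sin(z))) dz into ∫(2*cos(2*u)) du: now ∫(exp(z)) dz + ∫(2*cos(2*u)) du.
Step 3. Evaluate the standard form: now sin(2*u) + ∫(exp(z)) dz.
Step 4. Substitute back u = sin(z): now sin(2*sin(z)) + ∫(exp(z)) dz.
Step 5. Evaluate the standard form: now exp(z) + sin(2*sin(z)).
Answer: exp(z) + sin(2*sin(z)).


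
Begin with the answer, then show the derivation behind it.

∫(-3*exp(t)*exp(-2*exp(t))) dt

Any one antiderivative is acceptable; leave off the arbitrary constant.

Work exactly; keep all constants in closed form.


The answer is 3*exp(-2*exp(t))/2.
Step 1. Substitute u = exp(t), turning ∫(-3*exp(t)*exp(-2*exp(t))) dt into ∫(-3*exp(-2*u)) du: now ∫(-3*exp(-2*u)) du.
Step 2. Evaluate the standard form: now 3*exp(-2*u)/2.
Step 3. Substitute back u = exp(t): now 3*exp(-2*exp(t))/2.
Answer: 3*exp(-2*exp(t))/2.


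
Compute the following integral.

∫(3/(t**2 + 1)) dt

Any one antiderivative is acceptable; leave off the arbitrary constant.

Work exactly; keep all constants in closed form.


Answer: 3*atan(t).


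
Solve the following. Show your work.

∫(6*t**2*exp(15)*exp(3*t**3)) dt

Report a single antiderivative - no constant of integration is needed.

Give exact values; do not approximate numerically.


Step 1. Substitute u = t**3 + 5, turning ∫(6*t**2*exp(15)*exp(3*t**3)) dt into ∫(2*exp(3*u)) du: now ∫(2*exp(3*u)) du.
Step 2. Evaluate the standard form: now 2*exp(3*u)/3.
Step 3. Substitute back u = t**3 + 5: now 2*exp(3*t**3 + 15)/3.
Answer: 2*exp(3*t**3 + 15)/3.


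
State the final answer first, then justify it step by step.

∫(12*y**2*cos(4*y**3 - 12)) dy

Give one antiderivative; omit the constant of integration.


The answer is sin(4*y**3 - 12).
Step 1. Substitute u = y**3 - 3, turning ∫(12*y**2*cos(4*y**3 - 12)) dy into ∫(4*cos(4*u)) du: now ∫(4*cos(4*u)) du.
Step 2. Evaluate the standard form: now sin(4*u).
Step 3. Substitute back u = y**3 - 3: now sin(4*y**3 - 12).
Answer: sin(4*y**3 - 12).


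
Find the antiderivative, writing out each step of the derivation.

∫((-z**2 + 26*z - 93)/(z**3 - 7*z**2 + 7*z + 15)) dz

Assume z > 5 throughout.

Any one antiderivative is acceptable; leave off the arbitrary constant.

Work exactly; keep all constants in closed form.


Step 1. Decompose ∫((-z**2 + 26*z - 93)/(z**3 - 7*z**2 + 7*z + 15)) dz by partial fractions, (-z**2 + 26*z - 93)/(z**3 - 7*z**2 + 7*z + 15) = -5/(z + 1) + 3/(z - 3) + 1/(z - 5): now ∫(1/(z - 5)) dz + ∫(3/(z - 3)) dz + ∫(-5/(z + 1)) dz.
Step 2. Evaluate the standard form [assuming z > 5]: now log(z - 5) + ∫(3/(z - 3)) dz + ∫(-5/(z + 1)) dz.
Step 3. Evaluate the standard form [assuming z > -1]: now log(z - 5) - 5*log(z + 1) + ∫(3/(z - 3)) dz.
Step 4. Evaluate the standard form [assuming z > 3]: now log(z - 5) + 3*log(z - 3) - 5*log(z + 1).
Answer: log(z - 5) + 3*log(z - 3) - 5*log(z + 1).


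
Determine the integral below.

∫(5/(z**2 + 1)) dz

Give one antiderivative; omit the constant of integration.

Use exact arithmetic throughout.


Answer: 5*atan(z).


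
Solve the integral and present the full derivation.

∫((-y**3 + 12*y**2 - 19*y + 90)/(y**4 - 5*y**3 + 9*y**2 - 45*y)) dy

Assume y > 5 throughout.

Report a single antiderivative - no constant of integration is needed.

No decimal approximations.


Step 1. Decompose ∫((-y**3 + 12*y**2 - 19*y + 90)/(y**4 - 5*y**3 + 9*y**2 - 45*y)) dy by partial fractions, (-y**3 + 12*y**2 - 19*y + 90)/(y**4 - 5*y**3 + 9*y**2 - 45*y) = 2/(y**2 + 9) + 1/(y - 5) - 2/y: now ∫(-2/y) dy + ∫(1/(y - 5)) dy + ∫(2/(y**2 + 9)) dy.
Step 2. Evaluate the standard form [assuming y > 5]: now log(y - 5) + ∫(-2/y) dy + ∫(2/(y**2 + 9)) dy.
Step 3. Evaluate the standard form [assuming y > 0]: now -2*log(y) + log(y - 5) + ∫(2/(y**2 + 9)) dy.
Step 4. Evaluate the standard form: now -2*log(y) + log(y - 5) + 2*atan(y/3)/3.
Answer: -2*log(y) + log(y - 5) + 2*atan(y/3)/3.


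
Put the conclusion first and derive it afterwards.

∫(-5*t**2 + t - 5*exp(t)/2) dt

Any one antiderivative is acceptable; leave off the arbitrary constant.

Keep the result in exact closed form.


The answer is -5*t**3/3 + t**2/2 - 5*exp(t)/2.
Step 1. Rewrite: now ∫(t) dt + ∫(-5*t**2) dt + ∫(-5*exp(t)/2) dt.
Step 2. Evaluate the standard form: now t**2/2 + ∫(-5*t**2) dt + ∫(-5*exp(t)/2) dt.
Step 3. Evaluate the standard form: now -5*t**3/3 + t**2/2 + ∫(-5*exp(t)/2) dt.
Step 4. Evaluate the standard form: now -5*t**3/3 + t**2/2 - 5*exp(t)/2.
Answer: -5*t**3/3 + t**2/2 - 5*exp(t)/2.


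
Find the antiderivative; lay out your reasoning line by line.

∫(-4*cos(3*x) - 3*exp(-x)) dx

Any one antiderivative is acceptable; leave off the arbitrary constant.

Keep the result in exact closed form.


Step 1. Rewrite: now ∫(-3*exp(-x)) dx + ∫(-4*cos(3*x)) dx.
Step 2. Evaluate the standard form: now -4*sin(3*x)/3 + ∫(-3*exp(-x)) dx.
Step 3. Evaluate the standard form: now -4*sin(3*x)/3 + 3*exp(-x).
Answer: -4*sin(3*x)/3 + 3*exp(-x).


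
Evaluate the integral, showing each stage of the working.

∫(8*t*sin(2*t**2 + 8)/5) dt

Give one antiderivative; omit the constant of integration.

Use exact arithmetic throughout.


Step 1. Substitute u = t**2 + 4, turning ∫(8*t*sin(2*t**2 + 8)/5) dt into ∫(4*sin(2*u)/5) du: now ∫(4*sin(2*u)/5) du.
Step 2. Evaluate the standard form: now -2*cos(2*u)/5.
Step 3. Substitute back u = t**2 + 4: now -2*cos(2*t**2 + 8)/5.
Answer: -2*cos(2*t**2 + 8)/5.


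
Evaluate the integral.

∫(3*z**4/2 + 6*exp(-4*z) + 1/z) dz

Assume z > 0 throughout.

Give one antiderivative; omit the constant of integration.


Answer: 3*z**5/10 + log(z) - 3*exp(-4*z)/2.


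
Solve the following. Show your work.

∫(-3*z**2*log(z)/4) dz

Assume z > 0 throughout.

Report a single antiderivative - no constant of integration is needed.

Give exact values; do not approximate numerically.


Step 1. Integrate ∫(-3*z**2*log(z)/4) dz by parts with u = log(z), dv = (-3*z**2/4) dz, so v = -z**3/4 [assuming z > 0]: now -z**3*log(z)/4 + ∫(z**2/4) dz.
Step 2. Evaluate the standard form: now -z**3*log(z)/4 + z**3/12.
Answer: -z**3*log(z)/4 + z**3/12.


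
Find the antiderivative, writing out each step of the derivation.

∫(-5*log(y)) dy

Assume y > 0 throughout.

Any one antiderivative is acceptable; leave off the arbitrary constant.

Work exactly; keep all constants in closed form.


Step 1. Integrate ∫(-5*log(y)) dy by parts with u = log(y), dv = (-5) dy, so v = -5*y [assuming y > 0]: now -5*y*log(y) + ∫(5) dy.
Step 2. Evaluate the standard form: now -5*y*log(y) + 5*y.
Answer: -5*y*log(y) + 5*y.


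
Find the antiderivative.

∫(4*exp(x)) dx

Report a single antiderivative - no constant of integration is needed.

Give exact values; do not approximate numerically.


Answer: 4*exp(x).


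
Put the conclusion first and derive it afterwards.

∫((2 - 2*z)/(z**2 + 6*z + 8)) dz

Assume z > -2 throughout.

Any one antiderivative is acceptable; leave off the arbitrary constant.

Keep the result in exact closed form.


The answer is 3*log(z + 2) - 5*log(z + 4).
Step 1. Decompose ∫((2 - 2*z)/(z**2 + 6*z + 8)) dz by partial fractions, (2 - 2*z)/(z**2 + 6*z + 8) = -5/(z + 4) + 3/(z + 2): now ∫(3/(z + 2)) dz + ∫(-5/(z + 4)) dz.
Step 2. Evaluate the standard form [assuming z > -2]: now 3*log(z + 2) + ∫(-5/(z + 4)) dz.
Step 3. Evaluate the standard form [assuming z > -4]: now 3*log(z + 2) - 5*log(z + 4).
Answer: 3*log(z + 2) - 5*log(z + 4).


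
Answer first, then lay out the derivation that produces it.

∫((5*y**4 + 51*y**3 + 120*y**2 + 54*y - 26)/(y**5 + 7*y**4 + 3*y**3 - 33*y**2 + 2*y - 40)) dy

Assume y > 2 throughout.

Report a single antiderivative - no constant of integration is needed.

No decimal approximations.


The answer is 5*log(y - 2) + 3*log(y + 4) - 3*log(y + 5) + 3*atan(y).
Step 1. Decompose ∫((5*y**4 + 51*y**3 + 120*y**2 + 54*y - 26)/(y**5 + 7*y**4 + 3*y**3 - 33*y**2 + 2*y - 40)) dy by partial fractions, (5*y**4 + 51*y**3 + 120*y**2 + 54*y - 26)/(y**5 + 7*y**4 + 3*y**3 - 33*y**2 + 2*y - 40) = 3/(y**2 + 1) - 3/(y + 5) + 3/(y + 4) + 5/(y - 2): now ∫(5/(y - 2)) dy + ∫(3/(y + 4)) dy + ∫(-3/(y + 5)) dy + ∫(3/(y**2 + 1)) dy.
Step 2. Evaluate the standard form [assuming y > -5]: now -3*log(y + 5) + ∫(5/(y - 2)) dy + ∫(3/(y + 4)) dy + ∫(3/(y**2 + 1)) dy.
Step 3. Evaluate the standard form [assuming y > -4]: now 3*log(y + 4) - 3*log(y + 5) + ∫(5/(y - 2)) dy + ∫(3/(y**2 + 1)) dy.
Step 4. Evaluate the standard form [assuming y > 2]: now 5*log(y - 2) + 3*log(y + 4) - 3*log(y + 5) + ∫(3/(y**2 + 1)) dy.
Step 5. Evaluate the standard form: now 5*log(y - 2) + 3*log(y + 4) - 3*log(y + 5) + 3*atan(y).
Answer: 5*log(y - 2) + 3*log(y + 4) - 3*log(y + 5) + 3*atan(y).


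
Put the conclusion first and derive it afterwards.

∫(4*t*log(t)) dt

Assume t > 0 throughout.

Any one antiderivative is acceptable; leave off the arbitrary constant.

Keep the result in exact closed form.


The answer is 2*t**2*log(t) - t**2.
Step 1. Integrate ∫(4*t*log(t)) dt by parts with u = log(t), dv = (4*t) dt, so v = 2*t**2 [assuming t > 0]: now 2*t**2*log(t) + ∫(-2*t) dt.
Step 2. Evaluate the standard form: now 2*t**2*log(t) - t**2.
Answer: 2*t**2*log(t) - t**2.


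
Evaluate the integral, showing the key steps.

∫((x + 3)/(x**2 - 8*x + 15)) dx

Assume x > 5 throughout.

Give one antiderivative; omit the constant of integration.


Step 1. Decompose ∫((x + 3)/(x**2 - 8*x + 15)) dx by partial fractions, (x + 3)/(x**2 - 8*x + 15) = -3/(x - 3) + 4/(x - 5): now ∫(4/(x - 5)) dx + ∫(-3/(x - 3)) dx.
Step 2. Evaluate the standard form [assuming x > 3]: now -3*log(x - 3) + ∫(4/(x - 5)) dx.
Step 3. Evaluate the standard form [assuming x > 5]: now 4*log(x - 5) - 3*log(x - 3).
Answer: 4*log(x - 5) - 3*log(x - 3).


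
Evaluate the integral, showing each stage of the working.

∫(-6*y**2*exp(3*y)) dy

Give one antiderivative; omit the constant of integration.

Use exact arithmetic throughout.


Step 1. Integrate ∫(-6*y**2*exp(3*y)) dy by parts with u = y**2, dv = (-6*exp(3*y)) dy, so v = -2*exp(3*y): now -2*y**2*exp(3*y) + ∫(4*y*exp(3*y)) dy.
Step 2. Integrate ∫(4*y*exp(3*y)) dy by parts with u = y, dv = (4*exp(3*y)) dy, so v = 4*exp(3*y)/3: now -2*y**2*exp(3*y) + 4*y*exp(3*y)/3 + ∫(-4*exp(3*y)/3) dy.
Step 3. Evaluate the standard form: now -2*y**2*exp(3*y) + 4*y*exp(3*y)/3 - 4*exp(3*y)/9.
Answer: -2*y**2*exp(3*y) + 4*y*exp(3*y)/3 - 4*exp(3*y)/9.
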